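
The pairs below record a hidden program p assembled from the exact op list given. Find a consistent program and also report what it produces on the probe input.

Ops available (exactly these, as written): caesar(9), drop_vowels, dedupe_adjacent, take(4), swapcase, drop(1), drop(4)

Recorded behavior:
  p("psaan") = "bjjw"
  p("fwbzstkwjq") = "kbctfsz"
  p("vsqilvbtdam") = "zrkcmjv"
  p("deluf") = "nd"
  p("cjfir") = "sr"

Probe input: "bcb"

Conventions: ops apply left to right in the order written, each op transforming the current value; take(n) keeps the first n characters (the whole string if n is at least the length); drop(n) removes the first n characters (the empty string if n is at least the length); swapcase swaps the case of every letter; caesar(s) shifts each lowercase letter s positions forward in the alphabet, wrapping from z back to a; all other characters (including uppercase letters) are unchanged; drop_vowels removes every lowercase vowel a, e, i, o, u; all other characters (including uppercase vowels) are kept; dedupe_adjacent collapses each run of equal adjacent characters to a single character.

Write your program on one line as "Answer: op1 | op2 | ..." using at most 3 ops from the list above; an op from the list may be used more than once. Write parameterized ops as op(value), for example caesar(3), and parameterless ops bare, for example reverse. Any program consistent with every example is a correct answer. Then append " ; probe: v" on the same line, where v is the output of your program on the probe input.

caesar(9) | drop_vowels | drop(1) ; probe: "lk"

Check, running the answer program on each example:
  "psaan" -> "ybjjw" -> "ybjjw" -> "bjjw"
  "fwbzstkwjq" -> "ofkibctfsz" -> "fkbctfsz" -> "kbctfsz"
  "vsqilvbtdam" -> "ebzruekcmjv" -> "bzrkcmjv" -> "zrkcmjv"
  "deluf" -> "mnudo" -> "mnd" -> "nd"
  "cjfir" -> "lsora" -> "lsr" -> "sr"
  probe: "bcb" -> "klk" -> "klk" -> "lk"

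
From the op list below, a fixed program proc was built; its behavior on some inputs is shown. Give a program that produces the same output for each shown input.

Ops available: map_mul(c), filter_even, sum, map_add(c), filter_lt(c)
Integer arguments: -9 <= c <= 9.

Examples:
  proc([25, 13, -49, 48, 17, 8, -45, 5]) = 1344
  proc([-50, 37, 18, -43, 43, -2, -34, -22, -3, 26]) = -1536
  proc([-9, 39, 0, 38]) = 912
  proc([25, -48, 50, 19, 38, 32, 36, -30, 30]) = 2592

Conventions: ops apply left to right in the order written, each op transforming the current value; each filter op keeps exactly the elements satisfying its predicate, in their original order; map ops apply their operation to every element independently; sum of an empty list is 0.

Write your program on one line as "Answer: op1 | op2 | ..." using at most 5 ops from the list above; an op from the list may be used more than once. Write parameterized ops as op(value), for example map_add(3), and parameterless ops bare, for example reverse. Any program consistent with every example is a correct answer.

filter_even | map_mul(-3) | map_mul(8) | map_mul(-1) | sum

Check, running the answer program on each example:
  [25, 13, -49, 48, 17, 8, -45, 5] -> [48, 8] -> [-144, -24] -> [-1152, -192] -> [1152, 192] -> 1344
  [-50, 37, 18, -43, 43, -2, -34, -22, -3, 26] -> [-50, 18, -2, -34, -22, 26] -> [150, -54, 6, 102, 66, -78] -> [1200, -432, 48, 816, 528, -624] -> [-1200, 432, -48, -816, -528, 624] -> -1536
  [-9, 39, 0, 38] -> [0, 38] -> [0, -114] -> [0, -912] -> [0, 912] -> 912
  [25, -48, 50, 19, 38, 32, 36, -30, 30] -> [-48, 50, 38, 32, 36, -30, 30] -> [144, -150, -114, -96, -108, 90, -90] -> [1152, -1200, -912, -768, -864, 720, -720] -> [-1152, 1200, 912, 768, 864, -720, 720] -> 2592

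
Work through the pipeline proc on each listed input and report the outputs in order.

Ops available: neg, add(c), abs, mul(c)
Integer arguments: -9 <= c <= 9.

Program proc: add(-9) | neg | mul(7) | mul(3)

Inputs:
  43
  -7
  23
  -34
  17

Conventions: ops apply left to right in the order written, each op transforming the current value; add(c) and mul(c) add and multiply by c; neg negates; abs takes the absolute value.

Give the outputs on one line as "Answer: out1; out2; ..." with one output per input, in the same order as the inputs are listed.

Execution, op by op:
  43 -> 34 -> -34 -> -238 -> -714
  -7 -> -16 -> 16 -> 112 -> 336
  23 -> 14 -> -14 -> -98 -> -294
  -34 -> -43 -> 43 -> 301 -> 903
  17 -> 8 -> -8 -> -56 -> -168

-714; 336; -294; 903; -168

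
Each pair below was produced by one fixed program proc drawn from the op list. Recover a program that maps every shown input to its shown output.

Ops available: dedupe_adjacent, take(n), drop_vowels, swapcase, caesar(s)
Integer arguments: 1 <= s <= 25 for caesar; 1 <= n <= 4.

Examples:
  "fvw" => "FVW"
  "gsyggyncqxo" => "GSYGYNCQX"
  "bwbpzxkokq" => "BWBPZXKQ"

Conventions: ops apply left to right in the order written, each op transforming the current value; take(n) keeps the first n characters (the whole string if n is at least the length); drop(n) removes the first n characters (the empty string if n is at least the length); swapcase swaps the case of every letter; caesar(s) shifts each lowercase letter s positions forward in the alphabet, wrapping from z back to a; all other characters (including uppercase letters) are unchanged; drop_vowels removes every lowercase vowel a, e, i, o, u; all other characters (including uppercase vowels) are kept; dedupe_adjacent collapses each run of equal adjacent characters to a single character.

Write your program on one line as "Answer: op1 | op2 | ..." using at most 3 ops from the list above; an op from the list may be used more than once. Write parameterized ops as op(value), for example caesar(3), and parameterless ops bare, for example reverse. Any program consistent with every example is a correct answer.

drop_vowels | dedupe_adjacent | swapcase

Check, running the answer program on each example:
  "fvw" -> "fvw" -> "fvw" -> "FVW"
  "gsyggyncqxo" -> "gsyggyncqx" -> "gsygyncqx" -> "GSYGYNCQX"
  "bwbpzxkokq" -> "bwbpzxkkq" -> "bwbpzxkq" -> "BWBPZXKQ"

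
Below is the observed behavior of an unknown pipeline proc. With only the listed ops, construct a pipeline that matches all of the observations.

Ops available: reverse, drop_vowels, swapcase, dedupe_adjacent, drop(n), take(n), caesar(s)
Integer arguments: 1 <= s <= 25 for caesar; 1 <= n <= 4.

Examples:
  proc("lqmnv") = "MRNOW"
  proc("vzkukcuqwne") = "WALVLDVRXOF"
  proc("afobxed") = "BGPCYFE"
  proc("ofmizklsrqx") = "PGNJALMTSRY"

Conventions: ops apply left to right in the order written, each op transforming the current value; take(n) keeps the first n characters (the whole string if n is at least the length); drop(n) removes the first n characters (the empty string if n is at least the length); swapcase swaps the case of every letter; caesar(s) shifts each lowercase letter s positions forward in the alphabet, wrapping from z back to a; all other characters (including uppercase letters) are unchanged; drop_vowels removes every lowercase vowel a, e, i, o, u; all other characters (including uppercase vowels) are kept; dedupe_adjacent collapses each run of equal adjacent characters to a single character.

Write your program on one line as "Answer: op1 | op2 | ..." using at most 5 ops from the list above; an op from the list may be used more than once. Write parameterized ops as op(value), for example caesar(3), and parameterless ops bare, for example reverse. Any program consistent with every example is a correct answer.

caesar(1) | reverse | swapcase | reverse

Check, running the answer program on each example:
  "lqmnv" -> "mrnow" -> "wonrm" -> "WONRM" -> "MRNOW"
  "vzkukcuqwne" -> "walvldvrxof" -> "foxrvdlvlaw" -> "FOXRVDLVLAW" -> "WALVLDVRXOF"
  "afobxed" -> "bgpcyfe" -> "efycpgb" -> "EFYCPGB" -> "BGPCYFE"
  "ofmizklsrqx" -> "pgnjalmtsry" -> "yrstmlajngp" -> "YRSTMLAJNGP" -> "PGNJALMTSRY"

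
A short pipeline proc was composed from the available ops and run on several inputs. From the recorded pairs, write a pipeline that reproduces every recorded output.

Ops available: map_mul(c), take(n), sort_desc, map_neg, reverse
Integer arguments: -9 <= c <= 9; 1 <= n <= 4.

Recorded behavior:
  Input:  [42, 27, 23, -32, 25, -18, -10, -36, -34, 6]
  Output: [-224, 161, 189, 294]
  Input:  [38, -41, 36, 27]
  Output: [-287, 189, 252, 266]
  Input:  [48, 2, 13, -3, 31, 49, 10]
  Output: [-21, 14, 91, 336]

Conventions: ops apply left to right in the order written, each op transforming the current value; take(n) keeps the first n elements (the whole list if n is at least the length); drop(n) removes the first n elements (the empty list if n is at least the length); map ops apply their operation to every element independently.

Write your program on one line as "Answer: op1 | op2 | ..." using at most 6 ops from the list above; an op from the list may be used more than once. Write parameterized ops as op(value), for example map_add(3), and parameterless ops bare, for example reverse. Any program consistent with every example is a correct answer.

map_neg | map_mul(7) | take(4) | sort_desc | map_neg

Check, running the answer program on each example:
  [42, 27, 23, -32, 25, -18, -10, -36, -34, 6] -> [-42, -27, -23, 32, -25, 18, 10, 36, 34, -6] -> [-294, -189, -161, 224, -175, 126, 70, 252, 238, -42] -> [-294, -189, -161, 224] -> [224, -161, -189, -294] -> [-224, 161, 189, 294]
  [38, -41, 36, 27] -> [-38, 41, -36, -27] -> [-266, 287, -252, -189] -> [-266, 287, -252, -189] -> [287, -189, -252, -266] -> [-287, 189, 252, 266]
  [48, 2, 13, -3, 31, 49, 10] -> [-48, -2, -13, 3, -31, -49, -10] -> [-336, -14, -91, 21, -217, -343, -70] -> [-336, -14, -91, 21] -> [21, -14, -91, -336] -> [-21, 14, 91, 336]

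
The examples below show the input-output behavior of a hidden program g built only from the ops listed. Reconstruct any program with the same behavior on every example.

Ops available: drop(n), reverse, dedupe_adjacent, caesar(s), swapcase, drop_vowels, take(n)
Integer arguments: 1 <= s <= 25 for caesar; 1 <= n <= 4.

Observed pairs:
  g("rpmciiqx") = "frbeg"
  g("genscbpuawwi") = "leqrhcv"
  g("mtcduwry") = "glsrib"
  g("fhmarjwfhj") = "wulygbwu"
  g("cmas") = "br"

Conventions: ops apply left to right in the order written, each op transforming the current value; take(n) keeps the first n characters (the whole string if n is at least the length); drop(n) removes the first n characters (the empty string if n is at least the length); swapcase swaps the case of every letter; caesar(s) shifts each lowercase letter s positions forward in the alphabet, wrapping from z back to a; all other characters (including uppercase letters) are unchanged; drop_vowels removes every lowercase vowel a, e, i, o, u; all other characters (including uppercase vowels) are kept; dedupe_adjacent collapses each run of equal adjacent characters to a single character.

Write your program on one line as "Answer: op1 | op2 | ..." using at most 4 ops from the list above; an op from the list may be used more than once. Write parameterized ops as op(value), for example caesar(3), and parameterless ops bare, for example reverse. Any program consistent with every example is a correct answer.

drop_vowels | reverse | drop(1) | caesar(15)

Check, running the answer program on each example:
  "rpmciiqx" -> "rpmcqx" -> "xqcmpr" -> "qcmpr" -> "frbeg"
  "genscbpuawwi" -> "gnscbpww" -> "wwpbcsng" -> "wpbcsng" -> "leqrhcv"
  "mtcduwry" -> "mtcdwry" -> "yrwdctm" -> "rwdctm" -> "glsrib"
  "fhmarjwfhj" -> "fhmrjwfhj" -> "jhfwjrmhf" -> "hfwjrmhf" -> "wulygbwu"
  "cmas" -> "cms" -> "smc" -> "mc" -> "br"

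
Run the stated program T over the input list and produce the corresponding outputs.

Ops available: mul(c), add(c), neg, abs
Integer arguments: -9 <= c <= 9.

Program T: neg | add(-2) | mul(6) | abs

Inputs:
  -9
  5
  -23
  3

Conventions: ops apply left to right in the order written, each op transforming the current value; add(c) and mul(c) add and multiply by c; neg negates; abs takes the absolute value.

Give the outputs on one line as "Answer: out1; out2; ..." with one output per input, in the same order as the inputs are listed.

Execution, op by op:
  -9 -> 9 -> 7 -> 42 -> 42
  5 -> -5 -> -7 -> -42 -> 42
  -23 -> 23 -> 21 -> 126 -> 126
  3 -> -3 -> -5 -> -30 -> 30

42; 42; 126; 30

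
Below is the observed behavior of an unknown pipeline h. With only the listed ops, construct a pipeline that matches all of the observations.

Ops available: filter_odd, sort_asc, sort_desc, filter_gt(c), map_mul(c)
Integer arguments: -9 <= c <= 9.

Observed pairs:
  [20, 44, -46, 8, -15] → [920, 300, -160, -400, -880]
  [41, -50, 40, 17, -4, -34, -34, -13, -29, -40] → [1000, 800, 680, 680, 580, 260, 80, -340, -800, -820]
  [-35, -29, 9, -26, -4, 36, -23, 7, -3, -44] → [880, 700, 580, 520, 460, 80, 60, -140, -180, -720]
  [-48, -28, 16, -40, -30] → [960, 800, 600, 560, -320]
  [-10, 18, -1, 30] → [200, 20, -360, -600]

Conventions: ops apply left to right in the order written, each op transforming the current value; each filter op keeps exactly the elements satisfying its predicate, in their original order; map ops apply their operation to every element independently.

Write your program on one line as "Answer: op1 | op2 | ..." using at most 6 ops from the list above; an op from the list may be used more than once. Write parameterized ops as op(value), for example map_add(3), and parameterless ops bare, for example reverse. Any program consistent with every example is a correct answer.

sort_asc | sort_desc | map_mul(5) | sort_asc | map_mul(-4)

Check, running the answer program on each example:
  [20, 44, -46, 8, -15] -> [-46, -15, 8, 20, 44] -> [44, 20, 8, -15, -46] -> [220, 100, 40, -75, -230] -> [-230, -75, 40, 100, 220] -> [920, 300, -160, -400, -880]
  [41, -50, 40, 17, -4, -34, -34, -13, -29, -40] -> [-50, -40, -34, -34, -29, -13, -4, 17, 40, 41] -> [41, 40, 17, -4, -13, -29, -34, -34, -40, -50] -> [205, 200, 85, -20, -65, -145, -170, -170, -200, -250] -> [-250, -200, -170, -170, -145, -65, -20, 85, 200, 205] -> [1000, 800, 680, 680, 580, 260, 80, -340, -800, -820]
  [-35, -29, 9, -26, -4, 36, -23, 7, -3, -44] -> [-44, -35, -29, -26, -23, -4, -3, 7, 9, 36] -> [36, 9, 7, -3, -4, -23, -26, -29, -35, -44] -> [180, 45, 35, -15, -20, -115, -130, -145, -175, -220] -> [-220, -175, -145, -130, -115, -20, -15, 35, 45, 180] -> [880, 700, 580, 520, 460, 80, 60, -140, -180, -720]
  [-48, -28, 16, -40, -30] -> [-48, -40, -30, -28, 16] -> [16, -28, -30, -40, -48] -> [80, -140, -150, -200, -240] -> [-240, -200, -150, -140, 80] -> [960, 800, 600, 560, -320]
  [-10, 18, -1, 30] -> [-10, -1, 18, 30] -> [30, 18, -1, -10] -> [150, 90, -5, -50] -> [-50, -5, 90, 150] -> [200, 20, -360, -600]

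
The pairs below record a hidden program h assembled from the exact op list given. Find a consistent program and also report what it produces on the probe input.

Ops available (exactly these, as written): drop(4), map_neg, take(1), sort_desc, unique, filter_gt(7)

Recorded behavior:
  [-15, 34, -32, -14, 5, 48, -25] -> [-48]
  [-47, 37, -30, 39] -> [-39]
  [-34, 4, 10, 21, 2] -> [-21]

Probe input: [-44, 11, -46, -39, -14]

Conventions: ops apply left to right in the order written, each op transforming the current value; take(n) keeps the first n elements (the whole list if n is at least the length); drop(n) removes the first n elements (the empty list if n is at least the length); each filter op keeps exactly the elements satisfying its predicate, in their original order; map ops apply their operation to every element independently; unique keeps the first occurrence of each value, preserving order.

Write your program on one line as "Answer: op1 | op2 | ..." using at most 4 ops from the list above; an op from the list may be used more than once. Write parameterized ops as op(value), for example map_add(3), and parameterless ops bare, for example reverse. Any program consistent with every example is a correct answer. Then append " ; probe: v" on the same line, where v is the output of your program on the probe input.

sort_desc | take(1) | map_neg ; probe: [-11]

Check, running the answer program on each example:
  [-15, 34, -32, -14, 5, 48, -25] -> [48, 34, 5, -14, -15, -25, -32] -> [48] -> [-48]
  [-47, 37, -30, 39] -> [39, 37, -30, -47] -> [39] -> [-39]
  [-34, 4, 10, 21, 2] -> [21, 10, 4, 2, -34] -> [21] -> [-21]
  probe: [-44, 11, -46, -39, -14] -> [11, -14, -39, -44, -46] -> [11] -> [-11]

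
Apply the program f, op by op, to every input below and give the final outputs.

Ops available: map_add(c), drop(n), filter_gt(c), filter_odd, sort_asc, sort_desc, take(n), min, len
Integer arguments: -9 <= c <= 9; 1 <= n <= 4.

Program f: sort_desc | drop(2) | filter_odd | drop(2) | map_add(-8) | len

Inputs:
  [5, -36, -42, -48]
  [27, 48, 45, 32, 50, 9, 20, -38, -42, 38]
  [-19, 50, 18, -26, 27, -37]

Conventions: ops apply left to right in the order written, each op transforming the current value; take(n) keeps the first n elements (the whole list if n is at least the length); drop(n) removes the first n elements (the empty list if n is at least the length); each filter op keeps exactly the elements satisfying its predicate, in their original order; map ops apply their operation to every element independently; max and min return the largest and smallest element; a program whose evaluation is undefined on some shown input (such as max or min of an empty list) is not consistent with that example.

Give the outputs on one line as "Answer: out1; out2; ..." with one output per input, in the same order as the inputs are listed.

Execution, op by op:
  [5, -36, -42, -48] -> [5, -36, -42, -48] -> [-42, -48] -> [] -> [] -> [] -> 0
  [27, 48, 45, 32, 50, 9, 20, -38, -42, 38] -> [50, 48, 45, 38, 32, 27, 20, 9, -38, -42] -> [45, 38, 32, 27, 20, 9, -38, -42] -> [45, 27, 9] -> [9] -> [1] -> 1
  [-19, 50, 18, -26, 27, -37] -> [50, 27, 18, -19, -26, -37] -> [18, -19, -26, -37] -> [-19, -37] -> [] -> [] -> 0

0; 1; 0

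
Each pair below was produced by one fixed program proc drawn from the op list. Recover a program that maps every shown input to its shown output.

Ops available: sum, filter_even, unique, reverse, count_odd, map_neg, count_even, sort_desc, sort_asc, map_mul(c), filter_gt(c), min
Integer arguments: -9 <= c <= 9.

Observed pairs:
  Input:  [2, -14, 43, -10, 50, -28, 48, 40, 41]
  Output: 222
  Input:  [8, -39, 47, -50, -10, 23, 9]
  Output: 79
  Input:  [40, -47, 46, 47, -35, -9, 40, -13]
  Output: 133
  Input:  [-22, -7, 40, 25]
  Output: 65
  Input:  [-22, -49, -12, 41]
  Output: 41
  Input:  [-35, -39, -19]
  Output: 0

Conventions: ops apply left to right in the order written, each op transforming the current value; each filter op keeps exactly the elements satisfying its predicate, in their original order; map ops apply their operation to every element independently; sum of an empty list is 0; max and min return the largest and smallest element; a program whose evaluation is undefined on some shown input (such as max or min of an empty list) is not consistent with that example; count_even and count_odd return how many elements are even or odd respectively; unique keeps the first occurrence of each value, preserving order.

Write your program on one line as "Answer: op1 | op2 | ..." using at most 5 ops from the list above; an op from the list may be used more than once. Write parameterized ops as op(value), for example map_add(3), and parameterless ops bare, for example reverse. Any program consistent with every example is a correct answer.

filter_gt(8) | reverse | unique | reverse | sum

Check, running the answer program on each example:
  [2, -14, 43, -10, 50, -28, 48, 40, 41] -> [43, 50, 48, 40, 41] -> [41, 40, 48, 50, 43] -> [41, 40, 48, 50, 43] -> [43, 50, 48, 40, 41] -> 222
  [8, -39, 47, -50, -10, 23, 9] -> [47, 23, 9] -> [9, 23, 47] -> [9, 23, 47] -> [47, 23, 9] -> 79
  [40, -47, 46, 47, -35, -9, 40, -13] -> [40, 46, 47, 40] -> [40, 47, 46, 40] -> [40, 47, 46] -> [46, 47, 40] -> 133
  [-22, -7, 40, 25] -> [40, 25] -> [25, 40] -> [25, 40] -> [40, 25] -> 65
  [-22, -49, -12, 41] -> [41] -> [41] -> [41] -> [41] -> 41
  [-35, -39, -19] -> [] -> [] -> [] -> [] -> 0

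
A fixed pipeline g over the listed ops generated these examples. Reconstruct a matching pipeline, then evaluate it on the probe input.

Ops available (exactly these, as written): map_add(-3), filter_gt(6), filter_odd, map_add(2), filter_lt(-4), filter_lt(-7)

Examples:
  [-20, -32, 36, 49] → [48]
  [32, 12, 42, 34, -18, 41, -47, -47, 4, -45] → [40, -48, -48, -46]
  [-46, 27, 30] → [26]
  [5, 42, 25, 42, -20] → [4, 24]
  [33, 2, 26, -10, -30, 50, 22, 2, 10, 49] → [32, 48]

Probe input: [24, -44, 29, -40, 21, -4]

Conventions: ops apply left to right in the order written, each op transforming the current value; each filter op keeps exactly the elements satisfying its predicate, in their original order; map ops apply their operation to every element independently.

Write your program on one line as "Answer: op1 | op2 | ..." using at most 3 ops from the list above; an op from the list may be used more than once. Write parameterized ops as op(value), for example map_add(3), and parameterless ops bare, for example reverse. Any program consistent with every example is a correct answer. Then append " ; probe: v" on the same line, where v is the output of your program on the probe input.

map_add(2) | filter_odd | map_add(-3) ; probe: [28, 20]

Check, running the answer program on each example:
  [-20, -32, 36, 49] -> [-18, -30, 38, 51] -> [51] -> [48]
  [32, 12, 42, 34, -18, 41, -47, -47, 4, -45] -> [34, 14, 44, 36, -16, 43, -45, -45, 6, -43] -> [43, -45, -45, -43] -> [40, -48, -48, -46]
  [-46, 27, 30] -> [-44, 29, 32] -> [29] -> [26]
  [5, 42, 25, 42, -20] -> [7, 44, 27, 44, -18] -> [7, 27] -> [4, 24]
  [33, 2, 26, -10, -30, 50, 22, 2, 10, 49] -> [35, 4, 28, -8, -28, 52, 24, 4, 12, 51] -> [35, 51] -> [32, 48]
  probe: [24, -44, 29, -40, 21, -4] -> [26, -42, 31, -38, 23, -2] -> [31, 23] -> [28, 20]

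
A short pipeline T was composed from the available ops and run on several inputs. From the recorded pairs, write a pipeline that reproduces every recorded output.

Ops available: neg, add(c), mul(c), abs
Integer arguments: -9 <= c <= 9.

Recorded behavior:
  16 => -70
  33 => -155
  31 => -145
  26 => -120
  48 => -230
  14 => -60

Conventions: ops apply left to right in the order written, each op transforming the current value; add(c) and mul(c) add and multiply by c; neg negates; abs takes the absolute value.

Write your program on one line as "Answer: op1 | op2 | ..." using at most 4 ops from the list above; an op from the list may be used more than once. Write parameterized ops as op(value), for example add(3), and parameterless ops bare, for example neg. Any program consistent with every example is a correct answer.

add(-3) | mul(-5) | add(-5)

Check, running the answer program on each example:
  16 -> 13 -> -65 -> -70
  33 -> 30 -> -150 -> -155
  31 -> 28 -> -140 -> -145
  26 -> 23 -> -115 -> -120
  48 -> 45 -> -225 -> -230
  14 -> 11 -> -55 -> -60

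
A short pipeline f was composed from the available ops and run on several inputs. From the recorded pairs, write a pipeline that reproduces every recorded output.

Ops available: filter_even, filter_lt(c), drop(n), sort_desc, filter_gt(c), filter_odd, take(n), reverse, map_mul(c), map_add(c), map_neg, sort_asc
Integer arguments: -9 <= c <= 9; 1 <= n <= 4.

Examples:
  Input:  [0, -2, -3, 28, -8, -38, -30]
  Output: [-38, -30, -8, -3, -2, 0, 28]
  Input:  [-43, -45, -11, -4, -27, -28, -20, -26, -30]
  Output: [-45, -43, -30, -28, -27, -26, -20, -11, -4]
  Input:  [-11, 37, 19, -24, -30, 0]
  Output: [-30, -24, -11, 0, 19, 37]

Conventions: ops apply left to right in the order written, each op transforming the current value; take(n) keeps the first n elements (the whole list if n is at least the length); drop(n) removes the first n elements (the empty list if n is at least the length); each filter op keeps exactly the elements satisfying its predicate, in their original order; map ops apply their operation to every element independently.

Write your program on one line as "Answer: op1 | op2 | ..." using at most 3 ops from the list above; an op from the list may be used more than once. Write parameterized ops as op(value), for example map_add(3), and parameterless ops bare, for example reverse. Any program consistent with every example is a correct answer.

sort_desc | reverse

Check, running the answer program on each example:
  [0, -2, -3, 28, -8, -38, -30] -> [28, 0, -2, -3, -8, -30, -38] -> [-38, -30, -8, -3, -2, 0, 28]
  [-43, -45, -11, -4, -27, -28, -20, -26, -30] -> [-4, -11, -20, -26, -27, -28, -30, -43, -45] -> [-45, -43, -30, -28, -27, -26, -20, -11, -4]
  [-11, 37, 19, -24, -30, 0] -> [37, 19, 0, -11, -24, -30] -> [-30, -24, -11, 0, 19, 37]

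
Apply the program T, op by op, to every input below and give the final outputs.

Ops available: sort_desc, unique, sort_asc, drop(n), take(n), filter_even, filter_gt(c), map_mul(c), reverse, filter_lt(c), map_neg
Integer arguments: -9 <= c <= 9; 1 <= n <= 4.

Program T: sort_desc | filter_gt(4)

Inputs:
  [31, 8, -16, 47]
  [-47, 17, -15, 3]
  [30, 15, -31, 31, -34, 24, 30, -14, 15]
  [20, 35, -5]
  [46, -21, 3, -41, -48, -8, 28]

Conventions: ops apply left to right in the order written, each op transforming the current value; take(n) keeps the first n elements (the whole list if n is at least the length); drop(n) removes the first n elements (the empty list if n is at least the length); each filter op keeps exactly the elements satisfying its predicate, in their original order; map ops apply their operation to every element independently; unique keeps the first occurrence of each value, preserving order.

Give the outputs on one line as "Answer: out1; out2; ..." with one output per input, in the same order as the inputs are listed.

[47, 31, 8]; [17]; [31, 30, 30, 24, 15, 15]; [35, 20]; [46, 28]

Execution, op by op:
  [31, 8, -16, 47] -> [47, 31, 8, -16] -> [47, 31, 8]
  [-47, 17, -15, 3] -> [17, 3, -15, -47] -> [17]
  [30, 15, -31, 31, -34, 24, 30, -14, 15] -> [31, 30, 30, 24, 15, 15, -14, -31, -34] -> [31, 30, 30, 24, 15, 15]
  [20, 35, -5] -> [35, 20, -5] -> [35, 20]
  [46, -21, 3, -41, -48, -8, 28] -> [46, 28, 3, -8, -21, -41, -48] -> [46, 28]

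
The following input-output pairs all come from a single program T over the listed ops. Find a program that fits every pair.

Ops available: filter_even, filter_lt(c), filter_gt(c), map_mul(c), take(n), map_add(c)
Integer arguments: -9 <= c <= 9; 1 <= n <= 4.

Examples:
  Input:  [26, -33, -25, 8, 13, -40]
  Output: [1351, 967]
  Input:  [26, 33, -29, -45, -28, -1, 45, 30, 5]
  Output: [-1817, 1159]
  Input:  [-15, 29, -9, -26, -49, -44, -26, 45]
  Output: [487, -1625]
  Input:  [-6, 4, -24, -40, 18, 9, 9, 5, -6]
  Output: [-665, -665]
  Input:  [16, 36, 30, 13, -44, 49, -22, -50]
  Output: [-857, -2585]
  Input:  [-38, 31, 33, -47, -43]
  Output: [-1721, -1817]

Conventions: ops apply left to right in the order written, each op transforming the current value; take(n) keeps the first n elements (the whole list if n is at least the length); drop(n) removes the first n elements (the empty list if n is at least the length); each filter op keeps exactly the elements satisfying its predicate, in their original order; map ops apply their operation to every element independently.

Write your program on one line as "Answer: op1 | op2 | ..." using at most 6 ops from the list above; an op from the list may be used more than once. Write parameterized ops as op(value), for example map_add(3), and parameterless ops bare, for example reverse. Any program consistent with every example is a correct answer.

map_add(5) | filter_even | map_mul(8) | map_mul(-6) | map_add(7) | take(2)

Check, running the answer program on each example:
  [26, -33, -25, 8, 13, -40] -> [31, -28, -20, 13, 18, -35] -> [-28, -20, 18] -> [-224, -160, 144] -> [1344, 960, -864] -> [1351, 967, -857] -> [1351, 967]
  [26, 33, -29, -45, -28, -1, 45, 30, 5] -> [31, 38, -24, -40, -23, 4, 50, 35, 10] -> [38, -24, -40, 4, 50, 10] -> [304, -192, -320, 32, 400, 80] -> [-1824, 1152, 1920, -192, -2400, -480] -> [-1817, 1159, 1927, -185, -2393, -473] -> [-1817, 1159]
  [-15, 29, -9, -26, -49, -44, -26, 45] -> [-10, 34, -4, -21, -44, -39, -21, 50] -> [-10, 34, -4, -44, 50] -> [-80, 272, -32, -352, 400] -> [480, -1632, 192, 2112, -2400] -> [487, -1625, 199, 2119, -2393] -> [487, -1625]
  [-6, 4, -24, -40, 18, 9, 9, 5, -6] -> [-1, 9, -19, -35, 23, 14, 14, 10, -1] -> [14, 14, 10] -> [112, 112, 80] -> [-672, -672, -480] -> [-665, -665, -473] -> [-665, -665]
  [16, 36, 30, 13, -44, 49, -22, -50] -> [21, 41, 35, 18, -39, 54, -17, -45] -> [18, 54] -> [144, 432] -> [-864, -2592] -> [-857, -2585] -> [-857, -2585]
  [-38, 31, 33, -47, -43] -> [-33, 36, 38, -42, -38] -> [36, 38, -42, -38] -> [288, 304, -336, -304] -> [-1728, -1824, 2016, 1824] -> [-1721, -1817, 2023, 1831] -> [-1721, -1817]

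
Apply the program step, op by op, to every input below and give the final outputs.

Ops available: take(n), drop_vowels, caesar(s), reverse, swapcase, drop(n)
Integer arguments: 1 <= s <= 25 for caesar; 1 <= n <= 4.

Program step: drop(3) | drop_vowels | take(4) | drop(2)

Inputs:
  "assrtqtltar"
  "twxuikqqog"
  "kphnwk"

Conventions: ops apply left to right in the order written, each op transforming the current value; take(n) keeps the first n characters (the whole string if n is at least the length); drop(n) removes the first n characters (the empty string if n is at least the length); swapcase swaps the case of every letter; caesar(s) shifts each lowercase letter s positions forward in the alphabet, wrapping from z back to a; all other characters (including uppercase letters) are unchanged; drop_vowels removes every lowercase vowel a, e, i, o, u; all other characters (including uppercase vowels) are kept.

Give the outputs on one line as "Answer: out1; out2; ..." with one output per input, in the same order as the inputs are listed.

"qt"; "qg"; "k"

Execution, op by op:
  "assrtqtltar" -> "rtqtltar" -> "rtqtltr" -> "rtqt" -> "qt"
  "twxuikqqog" -> "uikqqog" -> "kqqg" -> "kqqg" -> "qg"
  "kphnwk" -> "nwk" -> "nwk" -> "nwk" -> "k"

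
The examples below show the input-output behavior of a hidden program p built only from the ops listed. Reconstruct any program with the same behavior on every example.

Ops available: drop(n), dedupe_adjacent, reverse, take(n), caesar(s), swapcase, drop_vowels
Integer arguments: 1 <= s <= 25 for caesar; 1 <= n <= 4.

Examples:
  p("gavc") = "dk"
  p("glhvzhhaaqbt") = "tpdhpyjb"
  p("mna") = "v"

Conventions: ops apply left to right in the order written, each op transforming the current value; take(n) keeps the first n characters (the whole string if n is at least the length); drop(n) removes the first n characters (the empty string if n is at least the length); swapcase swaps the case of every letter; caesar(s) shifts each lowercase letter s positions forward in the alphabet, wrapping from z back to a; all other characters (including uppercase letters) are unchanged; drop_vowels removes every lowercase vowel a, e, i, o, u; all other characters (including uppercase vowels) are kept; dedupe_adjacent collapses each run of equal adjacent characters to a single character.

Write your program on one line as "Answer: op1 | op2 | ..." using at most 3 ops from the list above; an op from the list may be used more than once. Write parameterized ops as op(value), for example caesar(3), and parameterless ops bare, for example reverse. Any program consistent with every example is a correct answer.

caesar(8) | drop_vowels | dedupe_adjacent

Check, running the answer program on each example:
  "gavc" -> "oidk" -> "dk" -> "dk"
  "glhvzhhaaqbt" -> "otpdhppiiyjb" -> "tpdhppyjb" -> "tpdhpyjb"
  "mna" -> "uvi" -> "v" -> "v"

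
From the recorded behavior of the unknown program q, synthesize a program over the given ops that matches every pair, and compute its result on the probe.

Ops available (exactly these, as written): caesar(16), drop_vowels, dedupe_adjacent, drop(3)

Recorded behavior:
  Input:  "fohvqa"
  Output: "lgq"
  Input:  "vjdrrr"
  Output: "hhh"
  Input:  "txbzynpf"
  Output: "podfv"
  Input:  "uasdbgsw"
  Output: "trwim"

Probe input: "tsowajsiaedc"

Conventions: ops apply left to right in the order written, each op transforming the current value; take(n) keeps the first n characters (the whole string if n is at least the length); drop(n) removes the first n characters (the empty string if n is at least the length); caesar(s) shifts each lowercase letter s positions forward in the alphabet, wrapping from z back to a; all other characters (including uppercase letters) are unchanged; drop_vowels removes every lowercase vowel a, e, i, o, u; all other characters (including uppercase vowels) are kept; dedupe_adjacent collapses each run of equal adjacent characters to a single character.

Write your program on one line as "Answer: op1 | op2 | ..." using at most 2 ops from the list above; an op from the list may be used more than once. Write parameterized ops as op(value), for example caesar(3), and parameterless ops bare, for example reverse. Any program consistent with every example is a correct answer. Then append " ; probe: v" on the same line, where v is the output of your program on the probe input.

caesar(16) | drop(3) ; probe: "mqziyquts"

Check, running the answer program on each example:
  "fohvqa" -> "vexlgq" -> "lgq"
  "vjdrrr" -> "lzthhh" -> "hhh"
  "txbzynpf" -> "jnrpodfv" -> "podfv"
  "uasdbgsw" -> "kqitrwim" -> "trwim"
  probe: "tsowajsiaedc" -> "jiemqziyquts" -> "mqziyquts"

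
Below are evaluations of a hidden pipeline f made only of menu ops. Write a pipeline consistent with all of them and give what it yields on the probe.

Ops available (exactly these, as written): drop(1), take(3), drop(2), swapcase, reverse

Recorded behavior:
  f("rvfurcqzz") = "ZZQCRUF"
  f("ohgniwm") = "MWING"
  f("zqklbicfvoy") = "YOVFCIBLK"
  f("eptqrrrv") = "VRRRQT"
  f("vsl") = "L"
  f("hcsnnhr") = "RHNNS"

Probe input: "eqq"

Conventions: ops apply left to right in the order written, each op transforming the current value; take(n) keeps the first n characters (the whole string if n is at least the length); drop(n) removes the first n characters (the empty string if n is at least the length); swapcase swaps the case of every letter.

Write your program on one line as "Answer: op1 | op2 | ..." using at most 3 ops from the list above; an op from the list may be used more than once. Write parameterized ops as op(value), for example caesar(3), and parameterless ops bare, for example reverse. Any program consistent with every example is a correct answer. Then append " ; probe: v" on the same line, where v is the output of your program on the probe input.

drop(2) | swapcase | reverse ; probe: "Q"

Check, running the answer program on each example:
  "rvfurcqzz" -> "furcqzz" -> "FURCQZZ" -> "ZZQCRUF"
  "ohgniwm" -> "gniwm" -> "GNIWM" -> "MWING"
  "zqklbicfvoy" -> "klbicfvoy" -> "KLBICFVOY" -> "YOVFCIBLK"
  "eptqrrrv" -> "tqrrrv" -> "TQRRRV" -> "VRRRQT"
  "vsl" -> "l" -> "L" -> "L"
  "hcsnnhr" -> "snnhr" -> "SNNHR" -> "RHNNS"
  probe: "eqq" -> "q" -> "Q" -> "Q"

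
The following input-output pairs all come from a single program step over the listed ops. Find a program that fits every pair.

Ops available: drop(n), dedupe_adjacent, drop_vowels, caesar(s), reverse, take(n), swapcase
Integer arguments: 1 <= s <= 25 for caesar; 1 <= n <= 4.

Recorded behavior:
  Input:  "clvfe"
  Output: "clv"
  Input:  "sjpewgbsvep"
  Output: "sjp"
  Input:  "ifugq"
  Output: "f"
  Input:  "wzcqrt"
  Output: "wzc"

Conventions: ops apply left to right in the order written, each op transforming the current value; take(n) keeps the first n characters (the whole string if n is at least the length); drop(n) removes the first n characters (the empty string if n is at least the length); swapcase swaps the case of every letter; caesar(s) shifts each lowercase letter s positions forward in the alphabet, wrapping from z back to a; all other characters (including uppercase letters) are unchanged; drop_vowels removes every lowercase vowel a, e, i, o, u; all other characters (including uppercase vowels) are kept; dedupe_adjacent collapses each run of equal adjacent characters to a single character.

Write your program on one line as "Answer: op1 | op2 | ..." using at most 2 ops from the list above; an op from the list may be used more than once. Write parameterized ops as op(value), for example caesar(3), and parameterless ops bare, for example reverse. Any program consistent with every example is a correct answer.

take(3) | drop_vowels

Check, running the answer program on each example:
  "clvfe" -> "clv" -> "clv"
  "sjpewgbsvep" -> "sjp" -> "sjp"
  "ifugq" -> "ifu" -> "f"
  "wzcqrt" -> "wzc" -> "wzc"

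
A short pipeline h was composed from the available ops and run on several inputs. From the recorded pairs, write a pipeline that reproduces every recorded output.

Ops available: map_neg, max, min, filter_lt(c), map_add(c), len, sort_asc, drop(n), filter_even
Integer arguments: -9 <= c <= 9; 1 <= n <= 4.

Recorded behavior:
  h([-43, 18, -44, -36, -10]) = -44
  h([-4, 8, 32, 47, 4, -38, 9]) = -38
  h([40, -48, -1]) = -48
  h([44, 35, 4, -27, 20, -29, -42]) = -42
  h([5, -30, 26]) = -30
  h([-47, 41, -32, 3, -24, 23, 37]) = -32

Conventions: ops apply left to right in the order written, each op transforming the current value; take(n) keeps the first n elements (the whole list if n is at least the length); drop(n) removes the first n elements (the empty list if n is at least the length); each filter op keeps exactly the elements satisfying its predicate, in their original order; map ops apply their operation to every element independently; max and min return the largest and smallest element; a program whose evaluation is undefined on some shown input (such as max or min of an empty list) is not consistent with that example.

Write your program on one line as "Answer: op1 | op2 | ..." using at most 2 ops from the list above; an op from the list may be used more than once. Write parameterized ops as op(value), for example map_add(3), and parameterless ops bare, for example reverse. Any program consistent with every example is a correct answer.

filter_even | min

Check, running the answer program on each example:
  [-43, 18, -44, -36, -10] -> [18, -44, -36, -10] -> -44
  [-4, 8, 32, 47, 4, -38, 9] -> [-4, 8, 32, 4, -38] -> -38
  [40, -48, -1] -> [40, -48] -> -48
  [44, 35, 4, -27, 20, -29, -42] -> [44, 4, 20, -42] -> -42
  [5, -30, 26] -> [-30, 26] -> -30
  [-47, 41, -32, 3, -24, 23, 37] -> [-32, -24] -> -32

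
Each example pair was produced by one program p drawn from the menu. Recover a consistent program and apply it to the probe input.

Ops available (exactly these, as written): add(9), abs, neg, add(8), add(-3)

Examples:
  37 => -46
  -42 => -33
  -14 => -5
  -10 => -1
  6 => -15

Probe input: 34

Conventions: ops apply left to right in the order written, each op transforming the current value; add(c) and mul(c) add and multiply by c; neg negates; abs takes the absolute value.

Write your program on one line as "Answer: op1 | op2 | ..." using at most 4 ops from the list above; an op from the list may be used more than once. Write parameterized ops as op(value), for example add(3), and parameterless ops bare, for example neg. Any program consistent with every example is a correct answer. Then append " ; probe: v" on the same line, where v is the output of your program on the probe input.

add(9) | abs | neg ; probe: -43

Check, running the answer program on each example:
  37 -> 46 -> 46 -> -46
  -42 -> -33 -> 33 -> -33
  -14 -> -5 -> 5 -> -5
  -10 -> -1 -> 1 -> -1
  6 -> 15 -> 15 -> -15
  probe: 34 -> 43 -> 43 -> -43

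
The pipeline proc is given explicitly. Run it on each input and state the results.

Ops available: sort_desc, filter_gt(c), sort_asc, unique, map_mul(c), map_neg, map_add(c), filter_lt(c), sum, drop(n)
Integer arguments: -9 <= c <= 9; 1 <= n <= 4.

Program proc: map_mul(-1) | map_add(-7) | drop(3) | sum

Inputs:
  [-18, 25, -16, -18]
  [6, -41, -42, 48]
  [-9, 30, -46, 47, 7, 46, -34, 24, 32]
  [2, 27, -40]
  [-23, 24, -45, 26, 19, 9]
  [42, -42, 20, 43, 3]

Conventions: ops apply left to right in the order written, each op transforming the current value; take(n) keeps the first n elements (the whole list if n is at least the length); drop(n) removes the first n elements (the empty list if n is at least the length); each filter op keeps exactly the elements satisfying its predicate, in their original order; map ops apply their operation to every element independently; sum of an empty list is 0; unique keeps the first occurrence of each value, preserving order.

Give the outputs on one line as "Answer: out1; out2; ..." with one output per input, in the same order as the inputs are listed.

Execution, op by op:
  [-18, 25, -16, -18] -> [18, -25, 16, 18] -> [11, -32, 9, 11] -> [11] -> 11
  [6, -41, -42, 48] -> [-6, 41, 42, -48] -> [-13, 34, 35, -55] -> [-55] -> -55
  [-9, 30, -46, 47, 7, 46, -34, 24, 32] -> [9, -30, 46, -47, -7, -46, 34, -24, -32] -> [2, -37, 39, -54, -14, -53, 27, -31, -39] -> [-54, -14, -53, 27, -31, -39] -> -164
  [2, 27, -40] -> [-2, -27, 40] -> [-9, -34, 33] -> [] -> 0
  [-23, 24, -45, 26, 19, 9] -> [23, -24, 45, -26, -19, -9] -> [16, -31, 38, -33, -26, -16] -> [-33, -26, -16] -> -75
  [42, -42, 20, 43, 3] -> [-42, 42, -20, -43, -3] -> [-49, 35, -27, -50, -10] -> [-50, -10] -> -60

11; -55; -164; 0; -75; -60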